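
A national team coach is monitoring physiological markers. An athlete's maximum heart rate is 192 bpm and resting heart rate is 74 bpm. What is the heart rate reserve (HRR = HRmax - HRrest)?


HRR = HRmax - HRrest
= 192 - 74
= 118 bpm

118 bpm


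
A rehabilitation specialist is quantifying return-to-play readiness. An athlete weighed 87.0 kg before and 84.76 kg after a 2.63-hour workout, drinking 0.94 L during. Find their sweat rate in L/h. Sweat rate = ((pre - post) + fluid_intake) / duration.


Body mass change = 2.24 kg
Total sweat loss = 2.24 + 0.94 = 3.18 L
Rate = 3.18 / 2.63 = 1.209 L/h

1.209 L/h


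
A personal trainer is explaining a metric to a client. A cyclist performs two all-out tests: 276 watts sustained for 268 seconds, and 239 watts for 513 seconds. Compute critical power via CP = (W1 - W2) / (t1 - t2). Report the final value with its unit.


W1 = P1 * t1 = 276 * 268 = 73968 J
W2 = P2 * t2 = 239 * 513 = 122607 J
CP = (73968 - 122607) / (268 - 513)
= 198.53 W

198.53 W


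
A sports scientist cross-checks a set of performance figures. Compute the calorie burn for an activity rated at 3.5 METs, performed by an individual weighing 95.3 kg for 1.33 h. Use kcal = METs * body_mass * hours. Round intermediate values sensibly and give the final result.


Product of METs and mass = 3.5 * 95.3 = 333.55
Total kcal = 333.55 * 1.33 = 443.62 kcal

443.62 kcal


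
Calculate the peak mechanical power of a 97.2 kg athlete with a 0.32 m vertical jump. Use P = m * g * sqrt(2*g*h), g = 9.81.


First, sqrt(2gh) = sqrt(2 * 9.81 * 0.32)
= sqrt(6.2784) = 2.505674 m/s
Power = 97.2 * 9.81 * 2.505674 = 2389.24 W

2389.24 W


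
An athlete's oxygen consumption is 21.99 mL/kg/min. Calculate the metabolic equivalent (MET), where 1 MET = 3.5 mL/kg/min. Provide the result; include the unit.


MET = VO2 / 3.5
= 21.99 / 3.5
= 6.28 METs

6.28 METs


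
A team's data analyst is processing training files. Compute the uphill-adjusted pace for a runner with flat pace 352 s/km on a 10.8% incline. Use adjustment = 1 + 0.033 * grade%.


Adjustment factor = 1 + 0.033 * 10.8 = 1.3564
Grade-adjusted pace = 352 * 1.3564 = 477.45 s/km

477.45 s/km


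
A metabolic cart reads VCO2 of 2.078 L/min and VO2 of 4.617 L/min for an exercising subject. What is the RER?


RER = VCO2 / VO2 = 2.078 / 4.617 = 0.4501

0.4501


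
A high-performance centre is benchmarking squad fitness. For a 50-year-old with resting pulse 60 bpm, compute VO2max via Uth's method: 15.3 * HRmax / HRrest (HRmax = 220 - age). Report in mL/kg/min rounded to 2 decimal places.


Step 1: HRmax = 220 - 50 = 170 bpm
Step 2: Ratio = 170 / 60 = 2.8333
Step 3: VO2max = 15.3 * 2.8333 = 43.35 mL/kg/min

43.35 mL/kg/min


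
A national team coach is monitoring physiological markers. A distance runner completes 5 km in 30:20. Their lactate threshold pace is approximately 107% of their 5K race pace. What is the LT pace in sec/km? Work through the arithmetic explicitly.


Convert to seconds: 30 min 20 s = 1820 s
Pace per km = 1820 / 5 = 364.0 s/km
LT pace = 364.0 * 1.07 = 389.48 s/km

389.48 s/km


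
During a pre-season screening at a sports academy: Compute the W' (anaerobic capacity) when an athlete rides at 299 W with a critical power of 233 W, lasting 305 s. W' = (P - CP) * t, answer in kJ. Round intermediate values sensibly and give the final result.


Above-CP power = 66 W
Duration = 305 s
W' = 66 * 305 = 20130 J
Convert: 20130 / 1000 = 20.13 kJ

20.13 kJ


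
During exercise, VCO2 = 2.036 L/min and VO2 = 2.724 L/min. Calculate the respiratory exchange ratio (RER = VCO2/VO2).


RER = VCO2 / VO2
= 2.036 / 2.724
= 0.7474

0.7474


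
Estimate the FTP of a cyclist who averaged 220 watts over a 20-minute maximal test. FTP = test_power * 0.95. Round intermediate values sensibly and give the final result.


FTP = 220 * 0.95 = 209.0 W

209.0 W


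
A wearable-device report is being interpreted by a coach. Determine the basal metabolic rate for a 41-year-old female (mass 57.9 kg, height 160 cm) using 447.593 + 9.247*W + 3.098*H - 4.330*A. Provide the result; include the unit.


BMR = 447.593 + 9.247*57.9 + 3.098*160 - 4.330*41
= 1301.14 kcal/day

1301.14 kcal/day


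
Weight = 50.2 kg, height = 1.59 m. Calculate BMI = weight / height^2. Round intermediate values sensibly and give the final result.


height^2 = 1.59^2 = 2.5281
BMI = 50.2 / 2.5281 = 19.86 kg/m^2

19.86 kg/m^2


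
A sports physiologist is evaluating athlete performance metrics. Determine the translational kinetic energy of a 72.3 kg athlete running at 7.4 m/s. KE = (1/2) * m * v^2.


KE = 0.5 * m * v^2
= 0.5 * 72.3 * 7.4^2
= 0.5 * 72.3 * 54.76
= 1979.57 J

1979.57 J


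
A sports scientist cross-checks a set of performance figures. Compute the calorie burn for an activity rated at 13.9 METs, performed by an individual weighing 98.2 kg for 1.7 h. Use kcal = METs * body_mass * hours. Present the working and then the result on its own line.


Product of METs and mass = 13.9 * 98.2 = 1364.98
Total kcal = 1364.98 * 1.7 = 2320.47 kcal

2320.47 kcal


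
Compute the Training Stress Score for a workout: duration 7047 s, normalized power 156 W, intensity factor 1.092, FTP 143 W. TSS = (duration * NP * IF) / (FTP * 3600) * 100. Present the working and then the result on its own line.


Product = 7047 * 156 * 1.092 = 1200470.544
Base = 143 * 3600 = 514800
TSS = 1200470.544 / 514800 * 100 = 233.19

233.19 TSS


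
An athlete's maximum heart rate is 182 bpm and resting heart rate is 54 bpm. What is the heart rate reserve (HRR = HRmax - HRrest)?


HRR = HRmax - HRrest
= 182 - 54
= 128 bpm

128 bpm


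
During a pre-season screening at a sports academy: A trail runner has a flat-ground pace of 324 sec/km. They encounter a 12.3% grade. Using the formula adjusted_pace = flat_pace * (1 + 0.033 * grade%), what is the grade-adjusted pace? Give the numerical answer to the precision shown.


Grade factor = 1 + 0.033 * 12.3 = 1.4059
Adjusted = 324 * 1.4059 = 455.51 sec/km

455.51 s/km


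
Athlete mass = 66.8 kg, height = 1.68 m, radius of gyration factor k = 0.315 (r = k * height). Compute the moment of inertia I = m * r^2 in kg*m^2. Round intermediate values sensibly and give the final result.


r = k * height = 0.315 * 1.68 = 0.5292 m
r^2 = 0.5292^2 = 0.280053
I = 66.8 * 0.280053 = 18.708 kg*m^2

18.708 kg*m^2


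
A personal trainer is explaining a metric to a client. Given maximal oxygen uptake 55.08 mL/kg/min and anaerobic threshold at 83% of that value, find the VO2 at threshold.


Percentage as decimal = 0.83
VO2 at AT = 55.08 * 0.83 = 45.72 mL/kg/min

45.72 mL/kg/min


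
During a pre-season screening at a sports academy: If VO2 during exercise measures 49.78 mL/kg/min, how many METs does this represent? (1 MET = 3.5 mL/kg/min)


METs = VO2 / 3.5 = 49.78 / 3.5 = 14.22

14.22 METs


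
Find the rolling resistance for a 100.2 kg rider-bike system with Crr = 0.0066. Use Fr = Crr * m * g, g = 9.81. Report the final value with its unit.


m * g = 100.2 * 9.81 = 982.962 N
Fr = 0.0066 * 982.962 = 6.488 N

6.488 N


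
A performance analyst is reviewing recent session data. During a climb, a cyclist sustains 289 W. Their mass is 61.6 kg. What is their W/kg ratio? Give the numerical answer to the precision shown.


Power-to-weight = 289 W / 61.6 kg
= 4.692 W/kg

4.692 W/kg


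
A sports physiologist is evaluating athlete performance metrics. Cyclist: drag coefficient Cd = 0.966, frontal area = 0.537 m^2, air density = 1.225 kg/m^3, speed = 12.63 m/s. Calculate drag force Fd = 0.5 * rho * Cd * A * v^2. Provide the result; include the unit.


v^2 = 12.63^2 = 159.5169
Fd = 0.5 * 1.225 * 0.966 * 0.537 * 159.5169
= 50.683 N

50.683 N


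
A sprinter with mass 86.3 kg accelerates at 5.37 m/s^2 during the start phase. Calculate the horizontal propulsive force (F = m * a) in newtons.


F = m * a
= 86.3 * 5.37
= 463.43 N

463.43 N


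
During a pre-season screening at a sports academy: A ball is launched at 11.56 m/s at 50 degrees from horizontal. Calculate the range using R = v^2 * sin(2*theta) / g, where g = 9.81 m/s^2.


sin(2 * 50) = sin(100) = 0.984808
v^2 = 11.56^2 = 133.6336
R = 133.6336 * 0.984808 / 9.81
= 13.415 m

13.415 m


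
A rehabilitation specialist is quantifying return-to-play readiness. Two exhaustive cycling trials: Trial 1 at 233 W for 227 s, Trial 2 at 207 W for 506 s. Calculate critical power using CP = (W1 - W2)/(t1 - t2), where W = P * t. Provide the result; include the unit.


W1 = 233 * 227 = 52891 J
W2 = 207 * 506 = 104742 J
CP = (52891 - 104742) / (227 - 506)
= -51851 / -279
= 185.85 W

185.85 W


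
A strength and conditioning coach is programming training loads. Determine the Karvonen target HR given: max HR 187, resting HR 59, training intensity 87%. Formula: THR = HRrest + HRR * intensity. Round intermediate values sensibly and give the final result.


HRR = HRmax - HRrest = 187 - 59 = 128
THR = 59 + 128 * 0.87
= 170.36 bpm

170.36 bpm


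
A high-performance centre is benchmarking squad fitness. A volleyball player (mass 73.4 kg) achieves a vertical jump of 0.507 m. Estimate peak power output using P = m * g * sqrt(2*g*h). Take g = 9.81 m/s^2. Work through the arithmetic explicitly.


2 * g * h = 2 * 9.81 * 0.507 = 9.94734
sqrt(9.94734) = 3.15394 m/s
P = 73.4 * 9.81 * 3.15394 = 2271.01 W

2271.01 W


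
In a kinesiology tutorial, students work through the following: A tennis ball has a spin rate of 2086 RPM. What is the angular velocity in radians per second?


Convert RPM to rad/s: multiply by 2*pi and divide by 60
omega = 2086 * 2 * pi / 60
= 218.445 rad/s

218.445 rad/s


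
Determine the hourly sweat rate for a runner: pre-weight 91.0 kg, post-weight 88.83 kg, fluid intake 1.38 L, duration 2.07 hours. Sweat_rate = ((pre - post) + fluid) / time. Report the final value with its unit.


Mass lost = 91.0 - 88.83 = 2.17 kg
Add fluid consumed: 2.17 + 1.38 = 3.55 L total sweat
Sweat rate = 3.55 / 2.07 = 1.715 L/h

1.715 L/h


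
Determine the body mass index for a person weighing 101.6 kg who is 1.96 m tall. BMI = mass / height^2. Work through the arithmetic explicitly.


BMI = mass / height^2
= 101.6 / 1.96^2
= 101.6 / 3.8416
= 26.45 kg/m^2

26.45 kg/m^2


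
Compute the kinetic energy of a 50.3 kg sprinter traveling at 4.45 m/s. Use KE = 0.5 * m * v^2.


Velocity squared = 19.8025
KE = 0.5 * 50.3 * 19.8025 = 498.03 J

498.03 J


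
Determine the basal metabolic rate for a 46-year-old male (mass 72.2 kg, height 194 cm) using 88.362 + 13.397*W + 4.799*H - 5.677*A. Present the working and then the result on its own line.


BMR = 88.362 + 13.397*72.2 + 4.799*194 - 5.677*46
= 1725.49 kcal/day

1725.49 kcal/day


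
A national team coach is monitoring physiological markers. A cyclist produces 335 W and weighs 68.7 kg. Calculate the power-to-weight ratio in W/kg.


P/W = power / mass
= 335 / 68.7
= 4.876 W/kg

4.876 W/kg


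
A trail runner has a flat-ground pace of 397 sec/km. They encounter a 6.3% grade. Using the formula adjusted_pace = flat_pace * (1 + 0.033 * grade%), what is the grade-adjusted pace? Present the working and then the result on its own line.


Grade factor = 1 + 0.033 * 6.3 = 1.2079
Adjusted = 397 * 1.2079 = 479.54 sec/km

479.54 s/km


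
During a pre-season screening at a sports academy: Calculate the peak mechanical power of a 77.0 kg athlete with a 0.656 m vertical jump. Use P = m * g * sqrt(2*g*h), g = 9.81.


First, sqrt(2gh) = sqrt(2 * 9.81 * 0.656)
= sqrt(12.87072) = 3.587579 m/s
Power = 77.0 * 9.81 * 3.587579 = 2709.95 W

2709.95 W


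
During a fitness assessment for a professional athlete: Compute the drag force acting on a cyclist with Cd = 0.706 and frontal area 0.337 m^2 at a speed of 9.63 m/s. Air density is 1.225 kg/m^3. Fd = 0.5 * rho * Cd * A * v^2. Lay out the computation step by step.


Step 1: v^2 = 92.7369
Step 2: Fd = 0.5 * 1.225 * 0.706 * 0.337 * 92.7369
= 13.514 N

13.514 N


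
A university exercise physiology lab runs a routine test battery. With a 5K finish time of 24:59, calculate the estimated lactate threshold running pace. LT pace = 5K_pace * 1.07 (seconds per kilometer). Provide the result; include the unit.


Race duration = 1499 s for 5 km
Average pace = 1499 / 5 = 299.8 s/km
LT pace = 299.8 * 1.07
= 320.79 s/km

320.79 s/km


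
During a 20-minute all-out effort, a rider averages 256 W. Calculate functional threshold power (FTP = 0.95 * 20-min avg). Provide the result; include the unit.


FTP = 0.95 * 256
= 243.2 W

243.2 W


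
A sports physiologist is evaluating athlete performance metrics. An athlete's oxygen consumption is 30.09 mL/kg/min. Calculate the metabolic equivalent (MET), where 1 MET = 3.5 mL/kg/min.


MET = VO2 / 3.5
= 30.09 / 3.5
= 8.6 METs

8.6 METs


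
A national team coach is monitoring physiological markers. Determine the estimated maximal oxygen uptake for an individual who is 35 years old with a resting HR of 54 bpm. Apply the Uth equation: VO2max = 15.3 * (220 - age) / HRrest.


HRmax = 220 - 35 = 185
VO2max = 15.3 * (185 / 54)
= 15.3 * 3.4259
= 52.42 mL/kg/min

52.42 mL/kg/min


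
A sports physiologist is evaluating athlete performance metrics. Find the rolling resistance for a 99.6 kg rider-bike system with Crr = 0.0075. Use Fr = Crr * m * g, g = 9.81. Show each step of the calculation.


m * g = 99.6 * 9.81 = 977.076 N
Fr = 0.0075 * 977.076 = 7.328 N

7.328 N


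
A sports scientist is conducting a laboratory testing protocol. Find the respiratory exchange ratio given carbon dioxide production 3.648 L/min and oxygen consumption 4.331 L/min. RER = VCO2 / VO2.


VCO2 = 3.648 L/min
VO2 = 4.331 L/min
RER = 3.648 / 4.331 = 0.8423

0.8423


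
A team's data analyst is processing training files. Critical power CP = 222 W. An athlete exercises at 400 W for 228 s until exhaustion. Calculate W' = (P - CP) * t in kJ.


P - CP = 400 - 222 = 178 W
W' = 178 * 228 = 40584 J
= 40584 / 1000 = 40.584 kJ

40.584 kJ


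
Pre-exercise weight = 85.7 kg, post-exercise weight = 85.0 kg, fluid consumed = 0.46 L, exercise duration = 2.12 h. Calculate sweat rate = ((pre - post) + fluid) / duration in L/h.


Weight loss = 85.7 - 85.0 = 0.7 kg (approx L)
Total sweat = 0.7 + 0.46 = 1.16 L
Sweat rate = 1.16 / 2.12 = 0.547 L/h

0.547 L/h


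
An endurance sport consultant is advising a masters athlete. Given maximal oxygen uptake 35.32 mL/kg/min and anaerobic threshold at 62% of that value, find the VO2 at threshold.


Percentage as decimal = 0.62
VO2 at AT = 35.32 * 0.62 = 21.9 mL/kg/min

21.9 mL/kg/min


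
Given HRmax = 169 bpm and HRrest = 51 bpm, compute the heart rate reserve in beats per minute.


Heart rate reserve = maximum HR minus resting HR
HRR = 169 - 51 = 118 bpm

118 bpm


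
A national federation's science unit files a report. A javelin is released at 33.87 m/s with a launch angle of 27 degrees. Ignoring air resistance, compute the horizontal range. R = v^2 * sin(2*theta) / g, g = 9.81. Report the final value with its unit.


Launch speed squared = 1147.1769
sin(2 * 27 deg) = 0.809017
Range = 1147.1769 * 0.809017 / 9.81
= 94.606 m

94.606 m


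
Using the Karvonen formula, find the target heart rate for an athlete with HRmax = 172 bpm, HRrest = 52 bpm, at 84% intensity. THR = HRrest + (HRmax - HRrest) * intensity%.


HRR = 172 - 52 = 120
THR = 52 + 120 * 0.84
= 52 + 100.8
= 152.8 bpm

152.8 bpm


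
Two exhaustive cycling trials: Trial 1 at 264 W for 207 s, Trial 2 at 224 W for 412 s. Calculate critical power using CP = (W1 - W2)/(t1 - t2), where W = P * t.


W1 = 264 * 207 = 54648 J
W2 = 224 * 412 = 92288 J
CP = (54648 - 92288) / (207 - 412)
= -37640 / -205
= 183.61 W

183.61 W


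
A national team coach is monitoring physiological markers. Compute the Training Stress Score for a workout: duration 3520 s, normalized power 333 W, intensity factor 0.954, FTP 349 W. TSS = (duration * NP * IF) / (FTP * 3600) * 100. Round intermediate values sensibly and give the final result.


Product = 3520 * 333 * 0.954 = 1118240.64
Base = 349 * 3600 = 1256400
TSS = 1118240.64 / 1256400 * 100 = 89.0

89.0 TSS


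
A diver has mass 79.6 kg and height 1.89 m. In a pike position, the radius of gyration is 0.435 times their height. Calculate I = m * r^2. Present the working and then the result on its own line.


r = 0.435 * 1.89 = 0.82215 m
I = m * r^2 = 79.6 * 0.675931 = 53.804 kg*m^2

53.804 kg*m^2


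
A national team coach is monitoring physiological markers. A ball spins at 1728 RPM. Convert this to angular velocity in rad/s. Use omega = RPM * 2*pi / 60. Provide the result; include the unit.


omega = 1728 * 2 * pi / 60
= 1728 * 6.28318531 / 60
= 10857.344 / 60
= 180.956 rad/s

180.956 rad/s


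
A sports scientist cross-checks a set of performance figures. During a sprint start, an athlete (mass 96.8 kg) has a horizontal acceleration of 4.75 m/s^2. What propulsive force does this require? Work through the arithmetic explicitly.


Propulsive force = mass * acceleration
= 96.8 kg * 4.75 m/s^2
= 459.8 N

459.8 N


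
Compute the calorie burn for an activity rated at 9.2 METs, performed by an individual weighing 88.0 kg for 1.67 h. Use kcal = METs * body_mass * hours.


Product of METs and mass = 9.2 * 88.0 = 809.6
Total kcal = 809.6 * 1.67 = 1352.03 kcal

1352.03 kcal


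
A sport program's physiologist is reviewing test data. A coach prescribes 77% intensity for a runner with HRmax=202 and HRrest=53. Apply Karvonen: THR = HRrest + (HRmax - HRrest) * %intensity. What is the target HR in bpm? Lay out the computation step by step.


Heart rate reserve = 202 - 53 = 149
Intensity fraction = 77 / 100 = 0.77
THR = 53 + 149 * 0.77 = 167.73 bpm

167.73 bpm


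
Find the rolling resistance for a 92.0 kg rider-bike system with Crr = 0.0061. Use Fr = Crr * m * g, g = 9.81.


m * g = 92.0 * 9.81 = 902.52 N
Fr = 0.0061 * 902.52 = 5.505 N

5.505 N


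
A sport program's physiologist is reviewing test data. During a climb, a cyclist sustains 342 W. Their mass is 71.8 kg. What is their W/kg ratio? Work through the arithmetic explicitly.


Power-to-weight = 342 W / 71.8 kg
= 4.763 W/kg

4.763 W/kg


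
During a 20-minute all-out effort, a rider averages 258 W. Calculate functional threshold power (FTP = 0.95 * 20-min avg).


FTP = 0.95 * 258
= 245.1 W

245.1 W


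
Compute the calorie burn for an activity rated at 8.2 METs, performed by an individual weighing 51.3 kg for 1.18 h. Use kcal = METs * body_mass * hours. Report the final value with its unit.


Product of METs and mass = 8.2 * 51.3 = 420.66
Total kcal = 420.66 * 1.18 = 496.38 kcal

496.38 kcal


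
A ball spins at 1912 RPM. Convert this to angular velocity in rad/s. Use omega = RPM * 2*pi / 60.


omega = 1912 * 2 * pi / 60
= 1912 * 6.28318531 / 60
= 12013.45 / 60
= 200.224 rad/s

200.224 rad/s


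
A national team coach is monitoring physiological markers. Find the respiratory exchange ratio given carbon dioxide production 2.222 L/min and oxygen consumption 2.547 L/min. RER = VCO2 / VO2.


VCO2 = 2.222 L/min
VO2 = 2.547 L/min
RER = 2.222 / 2.547 = 0.8724

0.8724


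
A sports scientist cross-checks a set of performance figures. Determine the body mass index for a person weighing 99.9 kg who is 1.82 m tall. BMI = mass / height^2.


BMI = mass / height^2
= 99.9 / 1.82^2
= 99.9 / 3.3124
= 30.16 kg/m^2

30.16 kg/m^2


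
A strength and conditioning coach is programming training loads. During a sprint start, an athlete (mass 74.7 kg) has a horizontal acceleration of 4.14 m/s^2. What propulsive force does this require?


Propulsive force = mass * acceleration
= 74.7 kg * 4.14 m/s^2
= 309.26 N

309.26 N


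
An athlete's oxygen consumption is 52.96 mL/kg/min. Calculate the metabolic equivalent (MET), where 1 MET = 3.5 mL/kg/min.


MET = VO2 / 3.5
= 52.96 / 3.5
= 15.13 METs

15.13 METs


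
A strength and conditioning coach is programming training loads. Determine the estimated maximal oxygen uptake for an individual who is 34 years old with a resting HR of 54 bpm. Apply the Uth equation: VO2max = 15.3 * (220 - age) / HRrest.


HRmax = 220 - 34 = 186
VO2max = 15.3 * (186 / 54)
= 15.3 * 3.4444
= 52.7 mL/kg/min

52.7 mL/kg/min


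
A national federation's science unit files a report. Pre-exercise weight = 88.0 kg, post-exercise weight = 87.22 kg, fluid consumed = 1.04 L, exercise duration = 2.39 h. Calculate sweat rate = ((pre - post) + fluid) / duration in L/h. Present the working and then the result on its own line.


Weight loss = 88.0 - 87.22 = 0.78 kg (approx L)
Total sweat = 0.78 + 1.04 = 1.82 L
Sweat rate = 1.82 / 2.39 = 0.762 L/h

0.762 L/h


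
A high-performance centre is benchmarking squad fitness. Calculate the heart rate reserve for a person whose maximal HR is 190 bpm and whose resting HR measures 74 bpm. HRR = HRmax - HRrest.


HRmax = 190 bpm
HRrest = 74 bpm
HRR = 190 - 74 = 116 bpm

116 bpm


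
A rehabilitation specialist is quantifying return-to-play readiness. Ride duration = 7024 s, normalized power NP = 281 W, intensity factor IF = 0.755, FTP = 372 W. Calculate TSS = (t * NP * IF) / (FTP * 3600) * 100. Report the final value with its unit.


Numerator = 7024 * 281 * 0.755 = 1490176.72
Denominator = 372 * 3600 = 1339200
TSS = 1490176.72 / 1339200 * 100
= 111.27

111.27 TSS


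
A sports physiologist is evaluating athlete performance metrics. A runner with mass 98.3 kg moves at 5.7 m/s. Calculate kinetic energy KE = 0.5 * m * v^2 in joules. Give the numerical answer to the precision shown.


v^2 = 5.7^2 = 32.49
KE = 0.5 * 98.3 * 32.49
= 1596.88 J

1596.88 J


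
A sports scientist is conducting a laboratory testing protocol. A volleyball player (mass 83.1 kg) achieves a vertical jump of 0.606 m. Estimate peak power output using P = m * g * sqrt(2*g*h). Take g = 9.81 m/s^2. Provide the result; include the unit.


2 * g * h = 2 * 9.81 * 0.606 = 11.88972
sqrt(11.88972) = 3.448147 m/s
P = 83.1 * 9.81 * 3.448147 = 2810.97 W

2810.97 W


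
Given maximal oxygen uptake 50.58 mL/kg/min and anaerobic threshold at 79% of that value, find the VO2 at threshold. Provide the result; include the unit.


Percentage as decimal = 0.79
VO2 at AT = 50.58 * 0.79 = 39.96 mL/kg/min

39.96 mL/kg/min


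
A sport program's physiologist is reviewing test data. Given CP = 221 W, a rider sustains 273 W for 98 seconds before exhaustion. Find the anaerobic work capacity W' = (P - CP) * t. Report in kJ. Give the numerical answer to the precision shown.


Excess power = 273 - 221 = 52 W
Work above CP = 52 * 98 = 5096 J
W' = 5.096 kJ

5.096 kJ


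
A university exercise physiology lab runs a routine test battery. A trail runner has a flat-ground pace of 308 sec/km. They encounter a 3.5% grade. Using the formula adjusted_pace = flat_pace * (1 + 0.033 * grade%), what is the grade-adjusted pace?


Grade factor = 1 + 0.033 * 3.5 = 1.1155
Adjusted = 308 * 1.1155 = 343.57 sec/km

343.57 s/km


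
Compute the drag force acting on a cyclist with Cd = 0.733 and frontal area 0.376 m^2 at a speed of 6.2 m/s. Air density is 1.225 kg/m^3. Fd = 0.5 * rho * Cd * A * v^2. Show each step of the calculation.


Step 1: v^2 = 38.44
Step 2: Fd = 0.5 * 1.225 * 0.733 * 0.376 * 38.44
= 6.489 N

6.489 N


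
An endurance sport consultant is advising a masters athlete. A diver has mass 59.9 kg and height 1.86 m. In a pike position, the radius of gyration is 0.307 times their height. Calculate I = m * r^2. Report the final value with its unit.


r = 0.307 * 1.86 = 0.57102 m
I = m * r^2 = 59.9 * 0.326064 = 19.531 kg*m^2

19.531 kg*m^2


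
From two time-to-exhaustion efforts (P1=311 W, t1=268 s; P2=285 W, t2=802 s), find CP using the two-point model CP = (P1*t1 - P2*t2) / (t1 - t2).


Work in trial 1 = 83348 J
Work in trial 2 = 228570 J
Delta work = -145222 J
Delta time = -534 s
CP = -145222 / -534 = 271.95 W

271.95 W


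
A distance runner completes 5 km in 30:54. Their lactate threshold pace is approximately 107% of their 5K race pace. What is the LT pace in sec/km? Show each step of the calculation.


Convert to seconds: 30 min 54 s = 1854 s
Pace per km = 1854 / 5 = 370.8 s/km
LT pace = 370.8 * 1.07 = 396.76 s/km

396.76 s/km


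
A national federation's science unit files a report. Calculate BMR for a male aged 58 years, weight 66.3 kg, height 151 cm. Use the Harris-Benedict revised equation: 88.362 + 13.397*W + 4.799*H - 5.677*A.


Substituting values:
W term = 13.397 * 66.3 = 888.2211
H term = 4.799 * 151 = 724.649
A term = 5.677 * 58 = 329.266
BMR = 1371.97 kcal/day

1371.97 kcal/day


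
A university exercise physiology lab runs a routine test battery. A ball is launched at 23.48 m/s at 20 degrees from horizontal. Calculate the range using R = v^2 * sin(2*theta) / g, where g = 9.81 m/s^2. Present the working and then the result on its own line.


sin(2 * 20) = sin(40) = 0.642788
v^2 = 23.48^2 = 551.3104
R = 551.3104 * 0.642788 / 9.81
= 36.124 m

36.124 m


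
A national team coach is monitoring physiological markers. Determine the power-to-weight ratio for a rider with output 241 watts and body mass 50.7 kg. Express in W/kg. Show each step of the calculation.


P/W = 241 / 50.7 = 4.753 W/kg

4.753 W/kg


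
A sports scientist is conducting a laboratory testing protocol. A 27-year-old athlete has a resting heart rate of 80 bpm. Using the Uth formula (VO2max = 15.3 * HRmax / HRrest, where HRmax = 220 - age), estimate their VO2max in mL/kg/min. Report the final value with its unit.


HRmax = 220 - 27 = 193 bpm
Ratio = HRmax / HRrest = 193 / 80 = 2.4125
VO2max = 15.3 * 2.4125 = 36.91 mL/kg/min

36.91 mL/kg/min


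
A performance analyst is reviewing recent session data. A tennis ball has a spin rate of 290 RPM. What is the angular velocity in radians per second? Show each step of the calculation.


Convert RPM to rad/s: multiply by 2*pi and divide by 60
omega = 290 * 2 * pi / 60
= 30.369 rad/s

30.369 rad/s


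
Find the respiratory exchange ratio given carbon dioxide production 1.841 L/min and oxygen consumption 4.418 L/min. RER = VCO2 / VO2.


VCO2 = 1.841 L/min
VO2 = 4.418 L/min
RER = 1.841 / 4.418 = 0.4167

0.4167


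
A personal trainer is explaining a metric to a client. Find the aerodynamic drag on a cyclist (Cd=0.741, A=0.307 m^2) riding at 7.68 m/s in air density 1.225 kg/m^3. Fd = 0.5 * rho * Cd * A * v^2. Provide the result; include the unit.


Fd = 0.5 * 1.225 * 0.741 * 0.307 * 7.68^2
= 0.5 * 1.225 * 0.741 * 0.307 * 58.9824
= 8.218 N

8.218 N


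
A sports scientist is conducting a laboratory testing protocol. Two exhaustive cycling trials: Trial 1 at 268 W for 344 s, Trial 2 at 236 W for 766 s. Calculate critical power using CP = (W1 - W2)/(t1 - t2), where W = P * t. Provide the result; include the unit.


W1 = 268 * 344 = 92192 J
W2 = 236 * 766 = 180776 J
CP = (92192 - 180776) / (344 - 766)
= -88584 / -422
= 209.91 W

209.91 W


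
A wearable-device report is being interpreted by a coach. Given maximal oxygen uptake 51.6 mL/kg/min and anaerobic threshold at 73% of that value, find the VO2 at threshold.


Percentage as decimal = 0.73
VO2 at AT = 51.6 * 0.73 = 37.67 mL/kg/min

37.67 mL/kg/min


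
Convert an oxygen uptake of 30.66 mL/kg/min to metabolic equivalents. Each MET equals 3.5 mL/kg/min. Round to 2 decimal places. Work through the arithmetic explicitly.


One MET = 3.5 mL/kg/min
Number of METs = 30.66 / 3.5
= 8.76 METs

8.76 METs


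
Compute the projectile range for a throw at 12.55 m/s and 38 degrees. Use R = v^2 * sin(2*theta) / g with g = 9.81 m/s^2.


Two times the angle = 76 degrees
sin(76) = 0.970296
R = 157.5025 * 0.970296 / 9.81 = 15.578 m

15.578 m


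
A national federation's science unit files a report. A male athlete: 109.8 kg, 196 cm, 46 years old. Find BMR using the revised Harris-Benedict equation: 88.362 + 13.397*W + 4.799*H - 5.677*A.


Intercept = 88.362
Weight contribution = 13.397 * 109.8 = 1470.9906
Height contribution = 4.799 * 196 = 940.604
Age contribution = 5.677 * 46 = 261.142
BMR = 88.362 + 1470.9906 + 940.604 - 261.142
= 2238.81 kcal/day

2238.81 kcal/day


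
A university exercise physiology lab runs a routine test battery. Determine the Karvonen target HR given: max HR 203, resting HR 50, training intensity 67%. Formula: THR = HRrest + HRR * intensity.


HRR = HRmax - HRrest = 203 - 50 = 153
THR = 50 + 153 * 0.67
= 152.51 bpm

152.51 bpm


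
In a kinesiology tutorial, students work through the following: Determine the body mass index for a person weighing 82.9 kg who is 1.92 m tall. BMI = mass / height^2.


BMI = mass / height^2
= 82.9 / 1.92^2
= 82.9 / 3.6864
= 22.49 kg/m^2

22.49 kg/m^2


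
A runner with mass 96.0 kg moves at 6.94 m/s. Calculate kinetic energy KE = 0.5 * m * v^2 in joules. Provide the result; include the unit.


v^2 = 6.94^2 = 48.1636
KE = 0.5 * 96.0 * 48.1636
= 2311.85 J

2311.85 J


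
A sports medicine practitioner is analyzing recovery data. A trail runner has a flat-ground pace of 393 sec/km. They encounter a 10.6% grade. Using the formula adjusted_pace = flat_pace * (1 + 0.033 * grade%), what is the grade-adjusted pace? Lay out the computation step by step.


Grade factor = 1 + 0.033 * 10.6 = 1.3498
Adjusted = 393 * 1.3498 = 530.47 sec/km

530.47 s/km


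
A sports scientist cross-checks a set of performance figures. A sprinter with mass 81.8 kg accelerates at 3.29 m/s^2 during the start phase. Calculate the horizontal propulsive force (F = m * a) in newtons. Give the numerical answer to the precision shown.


F = m * a
= 81.8 * 3.29
= 269.12 N

269.12 N


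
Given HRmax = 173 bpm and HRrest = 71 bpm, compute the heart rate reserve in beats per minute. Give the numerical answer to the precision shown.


Heart rate reserve = maximum HR minus resting HR
HRR = 173 - 71 = 102 bpm

102 bpm


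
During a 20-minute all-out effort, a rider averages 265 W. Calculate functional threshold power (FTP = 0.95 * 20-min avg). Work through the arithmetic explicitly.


FTP = 0.95 * 265
= 251.75 W

251.75 W


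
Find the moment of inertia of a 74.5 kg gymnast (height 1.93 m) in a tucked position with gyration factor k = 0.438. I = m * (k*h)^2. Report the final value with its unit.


Radius of gyration = 0.438 * 1.93 = 0.84534 m
I = 74.5 * 0.84534^2
= 74.5 * 0.7146
= 53.238 kg*m^2

53.238 kg*m^2


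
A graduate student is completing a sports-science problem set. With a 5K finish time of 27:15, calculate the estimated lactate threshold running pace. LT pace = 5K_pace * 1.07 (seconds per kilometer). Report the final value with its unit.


Race duration = 1635 s for 5 km
Average pace = 1635 / 5 = 327.0 s/km
LT pace = 327.0 * 1.07
= 349.89 s/km

349.89 s/km


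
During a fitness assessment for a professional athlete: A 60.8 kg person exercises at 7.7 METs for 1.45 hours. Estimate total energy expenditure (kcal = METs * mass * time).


Energy = METs * mass(kg) * time(h)
= 7.7 * 60.8 * 1.45
= 678.83 kcal

678.83 kcal


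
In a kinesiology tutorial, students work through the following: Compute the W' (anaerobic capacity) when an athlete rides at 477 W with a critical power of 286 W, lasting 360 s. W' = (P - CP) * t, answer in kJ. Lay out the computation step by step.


Above-CP power = 191 W
Duration = 360 s
W' = 191 * 360 = 68760 J
Convert: 68760 / 1000 = 68.76 kJ

68.76 kJ


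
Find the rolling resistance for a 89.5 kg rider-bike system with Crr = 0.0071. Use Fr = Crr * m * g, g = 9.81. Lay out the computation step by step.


m * g = 89.5 * 9.81 = 877.995 N
Fr = 0.0071 * 877.995 = 6.234 N

6.234 N


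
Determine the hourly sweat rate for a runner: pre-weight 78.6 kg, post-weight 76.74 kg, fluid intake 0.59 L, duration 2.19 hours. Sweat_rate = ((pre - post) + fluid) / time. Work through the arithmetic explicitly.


Mass lost = 78.6 - 76.74 = 1.86 kg
Add fluid consumed: 1.86 + 0.59 = 2.45 L total sweat
Sweat rate = 2.45 / 2.19 = 1.119 L/h

1.119 L/h


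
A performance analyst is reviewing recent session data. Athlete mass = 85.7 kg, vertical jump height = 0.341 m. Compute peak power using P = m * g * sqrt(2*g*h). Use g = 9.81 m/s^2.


sqrt(2 * 9.81 * 0.341) = sqrt(6.69042) = 2.586585 m/s
P = 85.7 * 9.81 * 2.586585
= 2174.59 W

2174.59 W


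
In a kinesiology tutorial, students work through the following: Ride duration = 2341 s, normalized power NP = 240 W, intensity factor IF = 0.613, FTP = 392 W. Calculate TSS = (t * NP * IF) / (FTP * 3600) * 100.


Numerator = 2341 * 240 * 0.613 = 344407.92
Denominator = 392 * 3600 = 1411200
TSS = 344407.92 / 1411200 * 100
= 24.41

24.41 TSS


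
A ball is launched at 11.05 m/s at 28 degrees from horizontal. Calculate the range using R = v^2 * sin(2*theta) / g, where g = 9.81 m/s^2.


sin(2 * 28) = sin(56) = 0.829038
v^2 = 11.05^2 = 122.1025
R = 122.1025 * 0.829038 / 9.81
= 10.319 m

10.319 m


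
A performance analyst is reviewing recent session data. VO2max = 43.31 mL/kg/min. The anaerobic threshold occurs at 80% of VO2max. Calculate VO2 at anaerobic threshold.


AT fraction = 80 / 100 = 0.8
AT VO2 = 43.31 * 0.8
= 34.65 mL/kg/min

34.65 mL/kg/min


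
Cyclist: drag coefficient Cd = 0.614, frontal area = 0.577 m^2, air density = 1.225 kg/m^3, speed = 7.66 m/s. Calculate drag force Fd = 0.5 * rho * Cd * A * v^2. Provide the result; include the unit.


v^2 = 7.66^2 = 58.6756
Fd = 0.5 * 1.225 * 0.614 * 0.577 * 58.6756
= 12.732 N

12.732 N


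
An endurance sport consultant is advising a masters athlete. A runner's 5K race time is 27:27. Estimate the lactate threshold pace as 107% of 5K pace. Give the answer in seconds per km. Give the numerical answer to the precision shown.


Total race time = 27*60 + 27 = 1647 seconds
5K pace = 1647 / 5 = 329.4 sec/km
LT pace = 329.4 * 1.07 = 352.46 sec/km

352.46 s/km


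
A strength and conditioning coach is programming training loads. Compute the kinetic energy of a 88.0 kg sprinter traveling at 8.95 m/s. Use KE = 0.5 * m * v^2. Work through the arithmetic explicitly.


Velocity squared = 80.1025
KE = 0.5 * 88.0 * 80.1025 = 3524.51 J

3524.51 J


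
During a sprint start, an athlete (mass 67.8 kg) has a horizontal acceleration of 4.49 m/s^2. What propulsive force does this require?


Propulsive force = mass * acceleration
= 67.8 kg * 4.49 m/s^2
= 304.42 N

304.42 N


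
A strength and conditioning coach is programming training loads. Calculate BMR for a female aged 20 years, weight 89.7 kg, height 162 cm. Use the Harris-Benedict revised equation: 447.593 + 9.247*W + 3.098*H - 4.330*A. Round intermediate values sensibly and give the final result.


Substituting values:
W term = 9.247 * 89.7 = 829.4559
H term = 3.098 * 162 = 501.876
A term = 4.330 * 20 = 86.6
BMR = 1692.32 kcal/day

1692.32 kcal/day


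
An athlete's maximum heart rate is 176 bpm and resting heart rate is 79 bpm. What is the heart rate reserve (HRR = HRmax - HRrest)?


HRR = HRmax - HRrest
= 176 - 79
= 97 bpm

97 bpm


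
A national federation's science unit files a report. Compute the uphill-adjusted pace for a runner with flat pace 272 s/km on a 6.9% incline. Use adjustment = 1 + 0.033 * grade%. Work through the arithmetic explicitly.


Adjustment factor = 1 + 0.033 * 6.9 = 1.2277
Grade-adjusted pace = 272 * 1.2277 = 333.93 s/km

333.93 s/km


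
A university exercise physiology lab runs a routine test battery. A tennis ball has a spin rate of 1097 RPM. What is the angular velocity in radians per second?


Convert RPM to rad/s: multiply by 2*pi and divide by 60
omega = 1097 * 2 * pi / 60
= 114.878 rad/s

114.878 rad/s


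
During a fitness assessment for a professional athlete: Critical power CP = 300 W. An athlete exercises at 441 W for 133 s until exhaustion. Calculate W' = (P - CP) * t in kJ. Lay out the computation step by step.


P - CP = 441 - 300 = 141 W
W' = 141 * 133 = 18753 J
= 18753 / 1000 = 18.753 kJ

18.753 kJ


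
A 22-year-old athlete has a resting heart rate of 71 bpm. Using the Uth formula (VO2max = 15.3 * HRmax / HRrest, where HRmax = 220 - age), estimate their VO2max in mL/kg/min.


HRmax = 220 - 22 = 198 bpm
Ratio = HRmax / HRrest = 198 / 71 = 2.7887
VO2max = 15.3 * 2.7887 = 42.67 mL/kg/min

42.67 mL/kg/min


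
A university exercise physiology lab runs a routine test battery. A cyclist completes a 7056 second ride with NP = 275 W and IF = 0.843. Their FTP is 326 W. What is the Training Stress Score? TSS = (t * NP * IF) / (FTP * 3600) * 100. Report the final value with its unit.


t * NP * IF = 7056 * 275 * 0.843 = 1635757.2
FTP * 3600 = 1173600
TSS = (1635757.2 / 1173600) * 100 = 139.38

139.38 TSS


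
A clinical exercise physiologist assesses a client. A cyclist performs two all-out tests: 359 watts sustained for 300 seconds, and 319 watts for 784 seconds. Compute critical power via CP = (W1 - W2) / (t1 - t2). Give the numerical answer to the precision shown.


W1 = P1 * t1 = 359 * 300 = 107700 J
W2 = P2 * t2 = 319 * 784 = 250096 J
CP = (107700 - 250096) / (300 - 784)
= 294.21 W

294.21 W


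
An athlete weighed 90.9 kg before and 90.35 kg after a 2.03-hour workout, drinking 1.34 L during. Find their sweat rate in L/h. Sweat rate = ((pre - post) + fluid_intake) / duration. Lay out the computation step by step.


Body mass change = 0.55 kg
Total sweat loss = 0.55 + 1.34 = 1.89 L
Rate = 1.89 / 2.03 = 0.931 L/h

0.931 L/h


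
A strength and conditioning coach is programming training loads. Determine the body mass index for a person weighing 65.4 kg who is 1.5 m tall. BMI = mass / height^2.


BMI = mass / height^2
= 65.4 / 1.5^2
= 65.4 / 2.25
= 29.07 kg/m^2

29.07 kg/m^2


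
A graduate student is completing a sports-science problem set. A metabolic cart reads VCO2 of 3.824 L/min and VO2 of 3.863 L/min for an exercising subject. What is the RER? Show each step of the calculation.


RER = VCO2 / VO2 = 3.824 / 3.863 = 0.9899

0.9899


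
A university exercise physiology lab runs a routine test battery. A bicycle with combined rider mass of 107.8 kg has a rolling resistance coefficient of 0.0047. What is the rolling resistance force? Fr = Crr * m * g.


Fr = 0.0047 * 107.8 * 9.81
= 0.50666 * 9.81
= 4.97 N

4.97 N


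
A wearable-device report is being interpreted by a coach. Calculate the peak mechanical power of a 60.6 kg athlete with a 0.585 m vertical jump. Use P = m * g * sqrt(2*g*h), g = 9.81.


First, sqrt(2gh) = sqrt(2 * 9.81 * 0.585)
= sqrt(11.4777) = 3.387875 m/s
Power = 60.6 * 9.81 * 3.387875 = 2014.04 W

2014.04 W


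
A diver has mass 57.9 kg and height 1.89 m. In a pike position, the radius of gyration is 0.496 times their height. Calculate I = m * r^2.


r = 0.496 * 1.89 = 0.93744 m
I = m * r^2 = 57.9 * 0.878794 = 50.882 kg*m^2

50.882 kg*m^2


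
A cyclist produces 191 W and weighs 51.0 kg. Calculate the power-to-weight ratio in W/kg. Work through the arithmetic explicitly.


P/W = power / mass
= 191 / 51.0
= 3.745 W/kg

3.745 W/kg


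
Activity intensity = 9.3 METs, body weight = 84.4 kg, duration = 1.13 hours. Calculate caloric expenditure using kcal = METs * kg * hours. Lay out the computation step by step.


kcal = 9.3 * 84.4 * 1.13
= 784.92 * 1.13
= 886.96 kcal

886.96 kcal


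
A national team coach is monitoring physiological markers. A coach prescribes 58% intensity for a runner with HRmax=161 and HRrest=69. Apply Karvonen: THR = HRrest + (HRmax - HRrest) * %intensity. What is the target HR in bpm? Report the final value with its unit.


Heart rate reserve = 161 - 69 = 92
Intensity fraction = 58 / 100 = 0.58
THR = 69 + 92 * 0.58 = 122.36 bpm

122.36 bpm


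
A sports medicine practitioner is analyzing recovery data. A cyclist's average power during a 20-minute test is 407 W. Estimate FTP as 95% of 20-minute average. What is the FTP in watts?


FTP = 20-min power * 0.95
= 407 * 0.95
= 386.65 W

386.65 W
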